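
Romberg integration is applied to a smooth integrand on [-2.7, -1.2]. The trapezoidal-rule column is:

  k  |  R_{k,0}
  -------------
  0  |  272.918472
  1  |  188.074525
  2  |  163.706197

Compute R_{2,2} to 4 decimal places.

155.3028

Richardson extrapolation on the trapezoidal column (denominator 4−1=3):
R_{1,1} = (4·188.074525 − 272.918472) / 3 = 159.793209
R_{2,1} = (4·163.706197 − 188.074525) / 3 = 155.583421
R_{2,2} = 155.583421 + (155.583421 − 159.793209)/15 = 155.302768
(Column j=1 coincides with Simpson's rule on the same nodes.)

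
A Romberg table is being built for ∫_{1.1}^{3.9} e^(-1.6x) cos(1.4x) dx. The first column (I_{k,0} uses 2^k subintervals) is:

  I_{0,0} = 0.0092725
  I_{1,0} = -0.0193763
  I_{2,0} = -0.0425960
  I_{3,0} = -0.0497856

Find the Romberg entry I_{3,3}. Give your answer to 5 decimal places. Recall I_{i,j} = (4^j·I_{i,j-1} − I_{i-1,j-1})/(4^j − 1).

Richardson extrapolation on the trapezoidal column (denominator 4−1=3):
I_{1,1} = -0.0193763 + (-0.0193763 − 0.0092725)/3 = -0.0289259
I_{2,1} = (4·(-0.0425960) − (-0.0193763)) / 3 = -0.0503359
I_{3,1} = -0.0497856 + (-0.0497856 − (-0.0425960))/3 = -0.0521821
I_{2,2} = (16·(-0.0503359) − (-0.0289259)) / 15 = -0.0517632
I_{3,2} = (16·(-0.0521821) − (-0.0503359)) / 15 = -0.0523052
I_{3,3} = -0.0523052 + (-0.0523052 − (-0.0517632))/63 = -0.0523138

-0.05231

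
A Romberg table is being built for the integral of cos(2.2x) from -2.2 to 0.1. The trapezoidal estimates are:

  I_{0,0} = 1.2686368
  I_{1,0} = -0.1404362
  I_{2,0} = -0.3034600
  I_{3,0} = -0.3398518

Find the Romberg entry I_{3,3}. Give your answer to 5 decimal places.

I_{1,1} = -0.1404362 + (-0.1404362 − 1.2686368)/3 = -0.6101272
I_{2,1} = -0.3034600 + (-0.3034600 − (-0.1404362))/3 = -0.3578013
I_{3,1} = -0.3398518 + (-0.3398518 − (-0.3034600))/3 = -0.3519824
I_{2,2} = -0.3578013 + (-0.3578013 − (-0.6101272))/15 = -0.3409796
I_{3,2} = (16·(-0.3519824) − (-0.3578013)) / 15 = -0.3515945
I_{3,3} = -0.3515945 + (-0.3515945 − (-0.3409796))/63 = -0.3517630

-0.35176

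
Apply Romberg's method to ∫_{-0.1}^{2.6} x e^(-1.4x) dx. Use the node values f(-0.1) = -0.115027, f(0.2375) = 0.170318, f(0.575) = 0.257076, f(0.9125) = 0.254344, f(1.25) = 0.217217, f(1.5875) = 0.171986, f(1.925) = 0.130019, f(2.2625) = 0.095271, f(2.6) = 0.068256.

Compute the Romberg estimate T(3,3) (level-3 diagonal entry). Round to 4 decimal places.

T(0,0) (trapezoid, 1 panel, h=2.7000): -0.063141
T(1,0) (trapezoid, 2 panels, h=1.3500): 0.261673
T(2,0) (trapezoid, 4 panels, h=0.6750): 0.392125
T(3,0) (trapezoid, 8 panels, h=0.3375): 0.429585
T(1,1) = 0.261673 + (0.261673 − (-0.063141))/3 = 0.369944
T(2,1) = 0.392125 + (0.392125 − 0.261673)/3 = 0.435609
T(3,1) = 0.429585 + (0.429585 − 0.392125)/3 = 0.442072
T(2,2) = 0.435609 + (0.435609 − 0.369944)/15 = 0.439987
T(3,2) = 0.442072 + (0.442072 − 0.435609)/15 = 0.442503
T(3,3) = 0.442503 + (0.442503 − 0.439987)/63 = 0.442543

0.4425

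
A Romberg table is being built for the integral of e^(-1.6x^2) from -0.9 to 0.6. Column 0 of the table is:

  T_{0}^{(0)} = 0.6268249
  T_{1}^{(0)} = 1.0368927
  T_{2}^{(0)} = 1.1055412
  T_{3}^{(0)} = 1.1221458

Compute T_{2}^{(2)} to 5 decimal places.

1.12541

T_{1}^{(1)} = 1.0368927 + (1.0368927 − 0.6268249)/3 = 1.1735820
T_{2}^{(1)} = (4·1.1055412 − 1.0368927) / 3 = 1.1284240
T_{2}^{(2)} = (16·1.1284240 − 1.1735820) / 15 = 1.1254135
(Column j=1 coincides with Simpson's rule on the same nodes.)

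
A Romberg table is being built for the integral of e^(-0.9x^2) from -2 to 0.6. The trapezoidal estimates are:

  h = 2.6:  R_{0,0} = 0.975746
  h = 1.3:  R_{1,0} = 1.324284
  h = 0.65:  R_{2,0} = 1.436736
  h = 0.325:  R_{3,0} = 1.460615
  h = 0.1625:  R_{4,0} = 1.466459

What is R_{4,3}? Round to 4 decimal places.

R_{2,1} = (4·1.436736 − 1.324284) / 3 = 1.474220
R_{3,1} = 1.460615 + (1.460615 − 1.436736)/3 = 1.468575
R_{4,1} = (4·1.466459 − 1.460615) / 3 = 1.468407
R_{3,2} = (16·1.468575 − 1.474220) / 15 = 1.468199
R_{4,2} = 1.468407 + (1.468407 − 1.468575)/15 = 1.468396
R_{4,3} = 1.468396 + (1.468396 − 1.468199)/63 = 1.468399

1.4684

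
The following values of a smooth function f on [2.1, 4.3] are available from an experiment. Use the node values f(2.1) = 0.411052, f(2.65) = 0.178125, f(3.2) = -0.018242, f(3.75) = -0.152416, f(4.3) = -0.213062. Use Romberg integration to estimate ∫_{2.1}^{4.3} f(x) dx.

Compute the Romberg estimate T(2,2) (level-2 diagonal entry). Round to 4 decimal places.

T(0,0) (trapezoid, 1 panel, h=2.2000): 0.217789
T(1,0) (trapezoid, 2 panels, h=1.1000): 0.088828
T(2,0) (trapezoid, 4 panels, h=0.5500): 0.058554
T(1,1) = 0.088828 + (0.088828 − 0.217789)/3 = 0.045841
T(2,1) = 0.058554 + (0.058554 − 0.088828)/3 = 0.048463
T(2,2) = 0.048463 + (0.048463 − 0.045841)/15 = 0.048638

0.0486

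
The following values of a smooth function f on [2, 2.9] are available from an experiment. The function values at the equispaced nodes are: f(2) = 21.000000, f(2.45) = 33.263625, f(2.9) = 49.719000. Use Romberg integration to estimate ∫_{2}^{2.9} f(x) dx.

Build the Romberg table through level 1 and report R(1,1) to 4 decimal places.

30.5660

R(0,0) (trapezoid, 1 panel, h=0.9000): 31.823550
R(1,0) (trapezoid, 2 panels, h=0.4500): 30.880406
R(1,1) = 30.880406 + (30.880406 − 31.823550)/3 = 30.566025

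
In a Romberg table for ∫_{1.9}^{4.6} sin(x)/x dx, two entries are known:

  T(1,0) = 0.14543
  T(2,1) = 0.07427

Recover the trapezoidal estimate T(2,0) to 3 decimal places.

0.092

From T(2,1) = (4·T(2,0) − T(1,0))/3, solve for T(2,0):
4·T(2,0) = 3·0.07427 + 0.14543 = 0.36824
T(2,0) = 0.09206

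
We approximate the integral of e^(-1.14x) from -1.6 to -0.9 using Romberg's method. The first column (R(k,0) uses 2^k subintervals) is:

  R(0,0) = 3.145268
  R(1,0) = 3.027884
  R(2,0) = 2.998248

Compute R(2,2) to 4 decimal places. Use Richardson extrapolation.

2.9883

R(1,1) = 3.027884 + (3.027884 − 3.145268)/3 = 2.988756
R(2,1) = 2.998248 + (2.998248 − 3.027884)/3 = 2.988369
R(2,2) = (16·2.988369 − 2.988756) / 15 = 2.988343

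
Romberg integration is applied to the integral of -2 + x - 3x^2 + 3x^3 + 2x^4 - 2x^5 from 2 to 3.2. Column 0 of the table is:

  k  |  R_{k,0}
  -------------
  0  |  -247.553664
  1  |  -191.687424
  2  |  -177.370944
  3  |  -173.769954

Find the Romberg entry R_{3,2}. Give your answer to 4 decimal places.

-172.5677

R_{2,1} = -177.370944 + (-177.370944 − (-191.687424))/3 = -172.598784
R_{3,1} = -173.769954 + (-173.769954 − (-177.370944))/3 = -172.569624
R_{3,2} = (16·(-172.569624) − (-172.598784)) / 15 = -172.567680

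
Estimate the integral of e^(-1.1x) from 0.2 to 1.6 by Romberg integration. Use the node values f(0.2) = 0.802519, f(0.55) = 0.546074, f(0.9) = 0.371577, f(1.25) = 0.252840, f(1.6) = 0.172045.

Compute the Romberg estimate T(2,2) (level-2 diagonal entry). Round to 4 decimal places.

0.5732

T(0,0) (trapezoid, 1 panel, h=1.4000): 0.682195
T(1,0) (trapezoid, 2 panels, h=0.7000): 0.601201
T(2,0) (trapezoid, 4 panels, h=0.3500): 0.580221
T(1,1) = 0.601201 + (0.601201 − 0.682195)/3 = 0.574203
T(2,1) = 0.580221 + (0.580221 − 0.601201)/3 = 0.573228
T(2,2) = 0.573228 + (0.573228 − 0.574203)/15 = 0.573163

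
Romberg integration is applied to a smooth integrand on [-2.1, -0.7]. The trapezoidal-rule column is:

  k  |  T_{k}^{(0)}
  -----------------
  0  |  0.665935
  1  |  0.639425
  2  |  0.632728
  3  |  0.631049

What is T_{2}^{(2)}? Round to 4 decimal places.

0.6305

Richardson extrapolation on the trapezoidal column (denominator 4−1=3):
T_{1}^{(1)} = 0.639425 + (0.639425 − 0.665935)/3 = 0.630588
T_{2}^{(1)} = (4·0.632728 − 0.639425) / 3 = 0.630496
T_{2}^{(2)} = 0.630496 + (0.630496 − 0.630588)/15 = 0.630490
(Column j=1 coincides with Simpson's rule on the same nodes.)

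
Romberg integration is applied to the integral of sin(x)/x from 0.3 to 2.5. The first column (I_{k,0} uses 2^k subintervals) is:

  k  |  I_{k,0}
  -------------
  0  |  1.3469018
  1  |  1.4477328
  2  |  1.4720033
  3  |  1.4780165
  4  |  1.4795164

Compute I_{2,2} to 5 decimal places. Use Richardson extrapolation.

1.48001

I_{1,1} = (4·1.4477328 − 1.3469018) / 3 = 1.4813431
I_{2,1} = (4·1.4720033 − 1.4477328) / 3 = 1.4800935
I_{2,2} = (16·1.4800935 − 1.4813431) / 15 = 1.4800102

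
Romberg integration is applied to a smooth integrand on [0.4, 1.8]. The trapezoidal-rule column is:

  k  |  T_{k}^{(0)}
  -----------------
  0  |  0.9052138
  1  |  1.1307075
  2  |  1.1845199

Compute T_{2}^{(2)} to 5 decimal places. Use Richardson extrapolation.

Richardson extrapolation on the trapezoidal column (denominator 4−1=3):
T_{1}^{(1)} = (4·1.1307075 − 0.9052138) / 3 = 1.2058721
T_{2}^{(1)} = 1.1845199 + (1.1845199 − 1.1307075)/3 = 1.2024574
T_{2}^{(2)} = 1.2024574 + (1.2024574 − 1.2058721)/15 = 1.2022298

1.20223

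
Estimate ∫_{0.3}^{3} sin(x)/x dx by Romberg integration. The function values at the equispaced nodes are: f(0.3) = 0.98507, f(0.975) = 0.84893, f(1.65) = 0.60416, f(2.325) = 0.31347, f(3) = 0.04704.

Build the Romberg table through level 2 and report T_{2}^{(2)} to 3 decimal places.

T_{0}^{(0)} (trapezoid, 1 panel, h=2.7000): 1.39335
T_{1}^{(0)} (trapezoid, 2 panels, h=1.3500): 1.51229
T_{2}^{(0)} (trapezoid, 4 panels, h=0.6750): 1.54077
T_{1}^{(1)} = 1.51229 + (1.51229 − 1.39335)/3 = 1.55194
T_{2}^{(1)} = 1.54077 + (1.54077 − 1.51229)/3 = 1.55026
T_{2}^{(2)} = 1.55026 + (1.55026 − 1.55194)/15 = 1.55015

1.550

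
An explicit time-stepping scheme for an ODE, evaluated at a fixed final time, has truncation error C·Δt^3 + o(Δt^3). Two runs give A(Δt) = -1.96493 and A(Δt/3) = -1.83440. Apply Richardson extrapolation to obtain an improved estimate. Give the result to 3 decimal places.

The leading error scales as Δt^3; refining by a factor of 3 reduces it by 3^3 = 27.
Extrapolated value = (27·A(Δt/3) − A(Δt)) / (27 − 1)
= (27·(-1.83440) − (-1.96493)) / 26
= -47.56387 / 26 = -1.82938

-1.829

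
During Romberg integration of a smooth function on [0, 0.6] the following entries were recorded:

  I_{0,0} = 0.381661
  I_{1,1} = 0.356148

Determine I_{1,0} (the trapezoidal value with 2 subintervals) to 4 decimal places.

0.3625

From I_{1,1} = (4·I_{1,0} − I_{0,0})/3, solve for I_{1,0}:
4·I_{1,0} = 3·0.356148 + 0.381661 = 1.450105
I_{1,0} = 0.362526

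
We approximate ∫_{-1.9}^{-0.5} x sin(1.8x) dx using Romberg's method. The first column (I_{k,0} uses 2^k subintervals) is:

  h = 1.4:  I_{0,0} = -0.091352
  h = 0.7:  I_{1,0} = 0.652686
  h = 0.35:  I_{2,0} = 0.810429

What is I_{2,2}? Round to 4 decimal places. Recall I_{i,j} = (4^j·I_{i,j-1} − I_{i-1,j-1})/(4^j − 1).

Richardson extrapolation on the trapezoidal column (denominator 4−1=3):
I_{1,1} = 0.652686 + (0.652686 − (-0.091352))/3 = 0.900699
I_{2,1} = (4·0.810429 − 0.652686) / 3 = 0.863010
I_{2,2} = (16·0.863010 − 0.900699) / 15 = 0.860497

0.8605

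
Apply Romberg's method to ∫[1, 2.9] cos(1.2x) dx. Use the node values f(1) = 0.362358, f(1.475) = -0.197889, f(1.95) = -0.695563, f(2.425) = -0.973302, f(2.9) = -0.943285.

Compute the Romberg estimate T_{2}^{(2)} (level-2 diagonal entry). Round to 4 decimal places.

T_{0}^{(0)} (trapezoid, 1 panel, h=1.9000): -0.551881
T_{1}^{(0)} (trapezoid, 2 panels, h=0.9500): -0.936725
T_{2}^{(0)} (trapezoid, 4 panels, h=0.4750): -1.024678
T_{1}^{(1)} = -0.936725 + (-0.936725 − (-0.551881))/3 = -1.065006
T_{2}^{(1)} = -1.024678 + (-1.024678 − (-0.936725))/3 = -1.053996
T_{2}^{(2)} = -1.053996 + (-1.053996 − (-1.065006))/15 = -1.053262

-1.0533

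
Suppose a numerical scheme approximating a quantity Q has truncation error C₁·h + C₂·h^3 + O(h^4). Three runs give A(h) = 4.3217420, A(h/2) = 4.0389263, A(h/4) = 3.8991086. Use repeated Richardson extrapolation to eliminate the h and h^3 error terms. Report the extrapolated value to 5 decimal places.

First eliminate the h term (factor 2^1 = 2):
  B₁ = (2·4.0389263 − 4.3217420)/1 = 3.7561106
  B₂ = (2·3.8991086 − 4.0389263)/1 = 3.7592909
Then eliminate the h^3 term (factor 2^3 = 8):
  (8·3.7592909 − 3.7561106)/7 = 3.7597452

3.75975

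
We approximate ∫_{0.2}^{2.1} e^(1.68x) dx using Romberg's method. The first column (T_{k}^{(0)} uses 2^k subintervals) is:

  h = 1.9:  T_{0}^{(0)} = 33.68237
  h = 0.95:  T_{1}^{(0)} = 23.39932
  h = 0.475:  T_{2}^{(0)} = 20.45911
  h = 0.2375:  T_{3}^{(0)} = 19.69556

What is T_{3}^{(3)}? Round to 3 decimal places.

19.438

T_{1}^{(1)} = (4·23.39932 − 33.68237) / 3 = 19.97164
T_{2}^{(1)} = (4·20.45911 − 23.39932) / 3 = 19.47904
T_{3}^{(1)} = 19.69556 + (19.69556 − 20.45911)/3 = 19.44104
T_{2}^{(2)} = 19.47904 + (19.47904 − 19.97164)/15 = 19.44620
T_{3}^{(2)} = 19.44104 + (19.44104 − 19.47904)/15 = 19.43851
T_{3}^{(3)} = (64·19.43851 − 19.44620) / 63 = 19.43839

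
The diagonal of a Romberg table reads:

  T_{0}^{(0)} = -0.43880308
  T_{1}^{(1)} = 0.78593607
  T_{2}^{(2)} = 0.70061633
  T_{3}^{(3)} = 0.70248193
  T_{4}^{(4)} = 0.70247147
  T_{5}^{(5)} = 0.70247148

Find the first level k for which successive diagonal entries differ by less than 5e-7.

k = 5

|T_{1}^{(1)} − T_{0}^{(0)}| = 1.22473915 ≥ 5e-7
|T_{2}^{(2)} − T_{1}^{(1)}| = 0.08531974 ≥ 5e-7
|T_{3}^{(3)} − T_{2}^{(2)}| = 0.00186560 ≥ 5e-7
|T_{4}^{(4)} − T_{3}^{(3)}| = 0.00001046 ≥ 5e-7
|T_{5}^{(5)} − T_{4}^{(4)}| = 0.00000001 < 5e-7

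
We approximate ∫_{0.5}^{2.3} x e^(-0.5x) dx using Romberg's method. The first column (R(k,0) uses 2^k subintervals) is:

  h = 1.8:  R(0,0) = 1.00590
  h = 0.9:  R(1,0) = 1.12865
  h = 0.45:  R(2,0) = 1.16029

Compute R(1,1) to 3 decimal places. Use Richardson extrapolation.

Richardson extrapolation on the trapezoidal column (denominator 4−1=3):
R(1,1) = (4·1.12865 − 1.00590) / 3 = 1.16957

1.170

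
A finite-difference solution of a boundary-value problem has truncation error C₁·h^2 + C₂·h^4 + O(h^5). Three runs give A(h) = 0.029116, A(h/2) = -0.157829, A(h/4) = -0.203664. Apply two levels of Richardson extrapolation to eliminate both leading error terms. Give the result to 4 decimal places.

First eliminate the h^2 term (factor 2^2 = 4):
  B₁ = (4·(-0.157829) − 0.029116)/3 = -0.220144
  B₂ = (4·(-0.203664) − (-0.157829))/3 = -0.218942
Then eliminate the h^4 term (factor 2^4 = 16):
  (16·(-0.218942) − (-0.220144))/15 = -0.218862

-0.2189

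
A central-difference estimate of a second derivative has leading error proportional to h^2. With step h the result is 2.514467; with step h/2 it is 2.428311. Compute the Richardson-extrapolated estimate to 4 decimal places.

Extrapolated value = (4·A(h/2) − A(h)) / (4 − 1)
= (4·2.428311 − 2.514467) / 3
= 7.198777 / 3 = 2.399592

2.3996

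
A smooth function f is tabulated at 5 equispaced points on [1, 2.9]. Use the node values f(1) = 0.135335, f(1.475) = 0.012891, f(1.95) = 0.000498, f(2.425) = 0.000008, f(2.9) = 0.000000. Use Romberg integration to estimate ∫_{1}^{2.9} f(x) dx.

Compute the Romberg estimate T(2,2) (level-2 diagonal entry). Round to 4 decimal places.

T(0,0) (trapezoid, 1 panel, h=1.9000): 0.128568
T(1,0) (trapezoid, 2 panels, h=0.9500): 0.064757
T(2,0) (trapezoid, 4 panels, h=0.4750): 0.038506
T(1,1) = 0.064757 + (0.064757 − 0.128568)/3 = 0.043487
T(2,1) = 0.038506 + (0.038506 − 0.064757)/3 = 0.029756
T(2,2) = 0.029756 + (0.029756 − 0.043487)/15 = 0.028841

0.0288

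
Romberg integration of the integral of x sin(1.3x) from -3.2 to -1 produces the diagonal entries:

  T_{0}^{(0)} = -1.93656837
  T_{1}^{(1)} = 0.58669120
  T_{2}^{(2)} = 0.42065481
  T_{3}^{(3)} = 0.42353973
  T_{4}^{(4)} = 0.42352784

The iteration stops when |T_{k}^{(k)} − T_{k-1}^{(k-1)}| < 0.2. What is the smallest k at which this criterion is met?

k = 2

|T_{1}^{(1)} − T_{0}^{(0)}| = 2.52325957 ≥ 0.2
|T_{2}^{(2)} − T_{1}^{(1)}| = 0.16603639 < 0.2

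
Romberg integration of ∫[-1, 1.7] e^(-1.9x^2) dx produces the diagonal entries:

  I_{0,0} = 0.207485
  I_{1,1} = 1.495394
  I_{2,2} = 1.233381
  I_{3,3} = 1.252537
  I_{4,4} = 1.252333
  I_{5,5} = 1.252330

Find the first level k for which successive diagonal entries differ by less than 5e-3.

k = 4

|I_{1,1} − I_{0,0}| = 1.287909 ≥ 5e-3
|I_{2,2} − I_{1,1}| = 0.262013 ≥ 5e-3
|I_{3,3} − I_{2,2}| = 0.019156 ≥ 5e-3
|I_{4,4} − I_{3,3}| = 0.000204 < 5e-3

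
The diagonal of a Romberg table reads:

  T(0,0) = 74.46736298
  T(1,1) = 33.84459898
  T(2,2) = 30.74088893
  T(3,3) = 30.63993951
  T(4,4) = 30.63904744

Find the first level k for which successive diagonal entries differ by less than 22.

|T(1,1) − T(0,0)| = 40.62276400 ≥ 22
|T(2,2) − T(1,1)| = 3.10371005 < 22

k = 2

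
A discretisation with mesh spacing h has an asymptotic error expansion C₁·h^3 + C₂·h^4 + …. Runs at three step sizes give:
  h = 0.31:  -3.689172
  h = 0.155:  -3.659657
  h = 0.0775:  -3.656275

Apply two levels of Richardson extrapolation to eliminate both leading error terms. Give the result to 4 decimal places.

-3.6558

First eliminate the h^3 term (factor 2^3 = 8):
  B₁ = (8·(-3.659657) − (-3.689172))/7 = -3.655441
  B₂ = (8·(-3.656275) − (-3.659657))/7 = -3.655792
Then eliminate the h^4 term (factor 2^4 = 16):
  (16·(-3.655792) − (-3.655441))/15 = -3.655815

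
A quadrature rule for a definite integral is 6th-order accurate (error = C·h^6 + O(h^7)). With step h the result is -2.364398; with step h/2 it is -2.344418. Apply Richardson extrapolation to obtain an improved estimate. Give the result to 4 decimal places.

Extrapolated value = (64·A(h/2) − A(h)) / (64 − 1)
= (64·(-2.344418) − (-2.364398)) / 63
= -147.678354 / 63 = -2.344101

-2.3441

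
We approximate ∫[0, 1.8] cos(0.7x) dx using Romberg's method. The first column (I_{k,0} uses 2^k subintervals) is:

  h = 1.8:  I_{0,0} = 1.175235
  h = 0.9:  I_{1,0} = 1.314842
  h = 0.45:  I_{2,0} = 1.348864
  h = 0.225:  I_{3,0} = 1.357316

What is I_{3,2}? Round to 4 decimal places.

1.3601

I_{2,1} = 1.348864 + (1.348864 − 1.314842)/3 = 1.360205
I_{3,1} = (4·1.357316 − 1.348864) / 3 = 1.360133
I_{3,2} = 1.360133 + (1.360133 − 1.360205)/15 = 1.360128
(Column j=1 coincides with Simpson's rule on the same nodes.)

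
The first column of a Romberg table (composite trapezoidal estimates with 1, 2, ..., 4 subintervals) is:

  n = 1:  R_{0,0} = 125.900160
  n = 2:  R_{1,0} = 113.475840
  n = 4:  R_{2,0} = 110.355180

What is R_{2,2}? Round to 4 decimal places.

Richardson extrapolation on the trapezoidal column (denominator 4−1=3):
R_{1,1} = (4·113.475840 − 125.900160) / 3 = 109.334400
R_{2,1} = 110.355180 + (110.355180 − 113.475840)/3 = 109.314960
R_{2,2} = (16·109.314960 − 109.334400) / 15 = 109.313664
(Column j=1 coincides with Simpson's rule on the same nodes.)

109.3137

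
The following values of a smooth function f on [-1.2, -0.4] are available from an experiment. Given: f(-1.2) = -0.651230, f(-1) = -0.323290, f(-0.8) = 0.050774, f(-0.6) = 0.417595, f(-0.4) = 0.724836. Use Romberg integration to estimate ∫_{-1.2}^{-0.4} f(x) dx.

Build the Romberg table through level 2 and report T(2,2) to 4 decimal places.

0.0368

T(0,0) (trapezoid, 1 panel, h=0.8000): 0.029442
T(1,0) (trapezoid, 2 panels, h=0.4000): 0.035031
T(2,0) (trapezoid, 4 panels, h=0.2000): 0.036376
T(1,1) = 0.035031 + (0.035031 − 0.029442)/3 = 0.036894
T(2,1) = 0.036376 + (0.036376 − 0.035031)/3 = 0.036824
T(2,2) = 0.036824 + (0.036824 − 0.036894)/15 = 0.036819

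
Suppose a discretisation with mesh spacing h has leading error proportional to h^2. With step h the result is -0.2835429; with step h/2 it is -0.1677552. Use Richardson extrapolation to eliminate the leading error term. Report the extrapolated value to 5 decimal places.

-0.12916

The leading error scales as h^2; refining by a factor of 2 reduces it by 2^2 = 4.
Extrapolated value = (4·A(h/2) − A(h)) / (4 − 1)
= (4·(-0.1677552) − (-0.2835429)) / 3
= -0.3874779 / 3 = -0.1291593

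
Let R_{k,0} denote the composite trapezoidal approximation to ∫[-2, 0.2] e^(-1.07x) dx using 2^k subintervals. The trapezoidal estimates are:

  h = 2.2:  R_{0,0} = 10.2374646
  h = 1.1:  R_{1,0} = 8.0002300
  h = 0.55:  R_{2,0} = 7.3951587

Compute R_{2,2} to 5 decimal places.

Richardson extrapolation on the trapezoidal column (denominator 4−1=3):
R_{1,1} = 8.0002300 + (8.0002300 − 10.2374646)/3 = 7.2544851
R_{2,1} = (4·7.3951587 − 8.0002300) / 3 = 7.1934683
R_{2,2} = (16·7.1934683 − 7.2544851) / 15 = 7.1894005

7.18940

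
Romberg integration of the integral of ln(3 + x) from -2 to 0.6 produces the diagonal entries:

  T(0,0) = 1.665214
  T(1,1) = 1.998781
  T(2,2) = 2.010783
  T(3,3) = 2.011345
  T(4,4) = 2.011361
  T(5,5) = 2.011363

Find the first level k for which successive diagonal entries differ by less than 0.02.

k = 2

|T(1,1) − T(0,0)| = 0.333567 ≥ 0.02
|T(2,2) − T(1,1)| = 0.012002 < 0.02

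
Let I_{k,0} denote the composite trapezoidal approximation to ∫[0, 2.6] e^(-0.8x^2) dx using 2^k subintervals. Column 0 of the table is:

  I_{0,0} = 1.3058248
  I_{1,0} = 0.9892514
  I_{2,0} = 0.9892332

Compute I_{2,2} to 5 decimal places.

Richardson extrapolation on the trapezoidal column (denominator 4−1=3):
I_{1,1} = 0.9892514 + (0.9892514 − 1.3058248)/3 = 0.8837269
I_{2,1} = (4·0.9892332 − 0.9892514) / 3 = 0.9892271
I_{2,2} = 0.9892271 + (0.9892271 − 0.8837269)/15 = 0.9962604

0.99626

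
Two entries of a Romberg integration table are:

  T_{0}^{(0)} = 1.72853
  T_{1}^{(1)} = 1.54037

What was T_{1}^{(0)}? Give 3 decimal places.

1.587

From T_{1}^{(1)} = (4·T_{1}^{(0)} − T_{0}^{(0)})/3, solve for T_{1}^{(0)}:
4·T_{1}^{(0)} = 3·1.54037 + 1.72853 = 6.34964
T_{1}^{(0)} = 1.58741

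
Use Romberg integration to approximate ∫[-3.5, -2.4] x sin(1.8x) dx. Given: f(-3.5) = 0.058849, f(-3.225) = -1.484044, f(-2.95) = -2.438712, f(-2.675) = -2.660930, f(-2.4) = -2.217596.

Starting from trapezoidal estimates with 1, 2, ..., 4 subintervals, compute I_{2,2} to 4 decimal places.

I_{0,0} (trapezoid, 1 panel, h=1.1000): -1.187311
I_{1,0} (trapezoid, 2 panels, h=0.5500): -1.934947
I_{2,0} (trapezoid, 4 panels, h=0.2750): -2.107341
I_{1,1} = -1.934947 + (-1.934947 − (-1.187311))/3 = -2.184159
I_{2,1} = -2.107341 + (-2.107341 − (-1.934947))/3 = -2.164806
I_{2,2} = -2.164806 + (-2.164806 − (-2.184159))/15 = -2.163516

-2.1635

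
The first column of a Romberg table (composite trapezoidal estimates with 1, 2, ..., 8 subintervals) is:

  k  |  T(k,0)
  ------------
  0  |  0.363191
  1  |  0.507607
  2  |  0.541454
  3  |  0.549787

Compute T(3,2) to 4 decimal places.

0.5526

Richardson extrapolation on the trapezoidal column (denominator 4−1=3):
T(2,1) = 0.541454 + (0.541454 − 0.507607)/3 = 0.552736
T(3,1) = 0.549787 + (0.549787 − 0.541454)/3 = 0.552565
T(3,2) = (16·0.552565 − 0.552736) / 15 = 0.552554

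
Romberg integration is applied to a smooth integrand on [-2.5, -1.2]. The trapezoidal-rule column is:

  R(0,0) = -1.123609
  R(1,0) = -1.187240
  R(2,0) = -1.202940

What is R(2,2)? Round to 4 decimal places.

Richardson extrapolation on the trapezoidal column (denominator 4−1=3):
R(1,1) = -1.187240 + (-1.187240 − (-1.123609))/3 = -1.208450
R(2,1) = -1.202940 + (-1.202940 − (-1.187240))/3 = -1.208173
R(2,2) = -1.208173 + (-1.208173 − (-1.208450))/15 = -1.208155
(Column j=1 coincides with Simpson's rule on the same nodes.)

-1.2082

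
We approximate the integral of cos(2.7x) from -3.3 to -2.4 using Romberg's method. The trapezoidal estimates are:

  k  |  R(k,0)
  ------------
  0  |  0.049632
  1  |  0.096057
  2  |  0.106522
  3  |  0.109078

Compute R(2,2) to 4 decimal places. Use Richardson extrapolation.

0.1099

Richardson extrapolation on the trapezoidal column (denominator 4−1=3):
R(1,1) = (4·0.096057 − 0.049632) / 3 = 0.111532
R(2,1) = 0.106522 + (0.106522 − 0.096057)/3 = 0.110010
R(2,2) = 0.110010 + (0.110010 − 0.111532)/15 = 0.109909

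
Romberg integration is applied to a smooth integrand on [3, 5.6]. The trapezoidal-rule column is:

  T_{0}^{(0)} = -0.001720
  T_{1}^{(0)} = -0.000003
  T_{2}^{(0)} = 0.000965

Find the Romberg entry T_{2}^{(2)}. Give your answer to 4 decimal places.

0.0013

T_{1}^{(1)} = (4·(-0.000003) − (-0.001720)) / 3 = 0.000569
T_{2}^{(1)} = 0.000965 + (0.000965 − (-0.000003))/3 = 0.001288
T_{2}^{(2)} = 0.001288 + (0.001288 − 0.000569)/15 = 0.001336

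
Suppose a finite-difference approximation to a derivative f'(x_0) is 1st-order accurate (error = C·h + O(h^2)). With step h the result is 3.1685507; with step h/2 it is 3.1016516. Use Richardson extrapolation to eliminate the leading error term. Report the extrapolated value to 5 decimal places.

The leading error scales as h; refining by a factor of 2 reduces it by 2^1 = 2.
Extrapolated value = (2·A(h/2) − A(h)) / (2 − 1)
= (2·3.1016516 − 3.1685507) / 1
= 3.0347525 / 1 = 3.0347525

3.03475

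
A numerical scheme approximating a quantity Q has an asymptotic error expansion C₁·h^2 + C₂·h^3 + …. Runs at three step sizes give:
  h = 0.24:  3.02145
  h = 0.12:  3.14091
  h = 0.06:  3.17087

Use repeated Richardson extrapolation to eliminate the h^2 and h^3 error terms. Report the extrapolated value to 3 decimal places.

First eliminate the h^2 term (factor 2^2 = 4):
  B₁ = (4·3.14091 − 3.02145)/3 = 3.18073
  B₂ = (4·3.17087 − 3.14091)/3 = 3.18086
Then eliminate the h^3 term (factor 2^3 = 8):
  (8·3.18086 − 3.18073)/7 = 3.18088

3.181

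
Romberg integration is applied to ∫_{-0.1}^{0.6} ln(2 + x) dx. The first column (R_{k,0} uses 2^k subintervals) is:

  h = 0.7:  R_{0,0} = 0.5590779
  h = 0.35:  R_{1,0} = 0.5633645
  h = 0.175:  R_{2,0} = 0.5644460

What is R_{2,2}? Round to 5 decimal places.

0.56481

R_{1,1} = (4·0.5633645 − 0.5590779) / 3 = 0.5647934
R_{2,1} = (4·0.5644460 − 0.5633645) / 3 = 0.5648065
R_{2,2} = (16·0.5648065 − 0.5647934) / 15 = 0.5648074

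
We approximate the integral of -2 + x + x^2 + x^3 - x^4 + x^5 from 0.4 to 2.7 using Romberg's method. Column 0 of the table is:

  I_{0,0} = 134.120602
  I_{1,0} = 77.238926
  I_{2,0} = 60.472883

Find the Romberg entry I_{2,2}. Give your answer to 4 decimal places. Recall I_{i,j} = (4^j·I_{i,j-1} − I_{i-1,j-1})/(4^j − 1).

I_{1,1} = 77.238926 + (77.238926 − 134.120602)/3 = 58.278367
I_{2,1} = 60.472883 + (60.472883 − 77.238926)/3 = 54.884202
I_{2,2} = 54.884202 + (54.884202 − 58.278367)/15 = 54.657924

54.6579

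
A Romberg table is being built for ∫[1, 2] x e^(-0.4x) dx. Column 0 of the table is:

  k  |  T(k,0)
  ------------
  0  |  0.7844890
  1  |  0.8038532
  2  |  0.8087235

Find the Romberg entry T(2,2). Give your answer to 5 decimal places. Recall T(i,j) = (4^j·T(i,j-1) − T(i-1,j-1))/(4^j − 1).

0.81035

Richardson extrapolation on the trapezoidal column (denominator 4−1=3):
T(1,1) = (4·0.8038532 − 0.7844890) / 3 = 0.8103079
T(2,1) = 0.8087235 + (0.8087235 − 0.8038532)/3 = 0.8103469
T(2,2) = 0.8103469 + (0.8103469 − 0.8103079)/15 = 0.8103495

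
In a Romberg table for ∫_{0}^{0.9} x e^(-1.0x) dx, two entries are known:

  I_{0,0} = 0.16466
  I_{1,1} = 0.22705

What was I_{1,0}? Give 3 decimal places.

0.211

From I_{1,1} = (4·I_{1,0} − I_{0,0})/3, solve for I_{1,0}:
4·I_{1,0} = 3·0.22705 + 0.16466 = 0.84581
I_{1,0} = 0.21145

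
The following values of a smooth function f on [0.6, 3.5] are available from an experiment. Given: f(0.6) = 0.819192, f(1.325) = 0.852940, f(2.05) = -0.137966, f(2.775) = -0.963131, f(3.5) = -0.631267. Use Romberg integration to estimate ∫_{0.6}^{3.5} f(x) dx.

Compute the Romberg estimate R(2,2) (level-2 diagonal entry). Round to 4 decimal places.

-0.1246

R(0,0) (trapezoid, 1 panel, h=2.9000): 0.272491
R(1,0) (trapezoid, 2 panels, h=1.4500): -0.063805
R(2,0) (trapezoid, 4 panels, h=0.7250): -0.111791
R(1,1) = -0.063805 + (-0.063805 − 0.272491)/3 = -0.175904
R(2,1) = -0.111791 + (-0.111791 − (-0.063805))/3 = -0.127786
R(2,2) = -0.127786 + (-0.127786 − (-0.175904))/15 = -0.124578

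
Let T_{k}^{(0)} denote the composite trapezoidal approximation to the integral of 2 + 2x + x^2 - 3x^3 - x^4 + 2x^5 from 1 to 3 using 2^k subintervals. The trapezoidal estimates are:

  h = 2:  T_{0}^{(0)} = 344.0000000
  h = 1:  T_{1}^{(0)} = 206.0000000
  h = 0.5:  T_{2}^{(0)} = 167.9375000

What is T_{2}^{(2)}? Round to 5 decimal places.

154.93333

Richardson extrapolation on the trapezoidal column (denominator 4−1=3):
T_{1}^{(1)} = 206.0000000 + (206.0000000 − 344.0000000)/3 = 160.0000000
T_{2}^{(1)} = (4·167.9375000 − 206.0000000) / 3 = 155.2500000
T_{2}^{(2)} = 155.2500000 + (155.2500000 − 160.0000000)/15 = 154.9333333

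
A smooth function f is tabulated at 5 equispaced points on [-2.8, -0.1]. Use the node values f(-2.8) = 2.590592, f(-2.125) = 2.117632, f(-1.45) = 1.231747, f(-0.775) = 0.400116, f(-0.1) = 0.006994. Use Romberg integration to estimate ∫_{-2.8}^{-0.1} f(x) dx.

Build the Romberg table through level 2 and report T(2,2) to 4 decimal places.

T(0,0) (trapezoid, 1 panel, h=2.7000): 3.506741
T(1,0) (trapezoid, 2 panels, h=1.3500): 3.416229
T(2,0) (trapezoid, 4 panels, h=0.6750): 3.407594
T(1,1) = 3.416229 + (3.416229 − 3.506741)/3 = 3.386058
T(2,1) = 3.407594 + (3.407594 − 3.416229)/3 = 3.404716
T(2,2) = 3.404716 + (3.404716 − 3.386058)/15 = 3.405960

3.4060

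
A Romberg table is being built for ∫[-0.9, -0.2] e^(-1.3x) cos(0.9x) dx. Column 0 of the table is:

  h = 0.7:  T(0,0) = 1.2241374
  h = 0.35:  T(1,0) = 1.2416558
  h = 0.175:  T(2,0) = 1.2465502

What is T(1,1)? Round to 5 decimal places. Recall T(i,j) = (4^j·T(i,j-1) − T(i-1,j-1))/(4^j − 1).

1.24750

Richardson extrapolation on the trapezoidal column (denominator 4−1=3):
T(1,1) = (4·1.2416558 − 1.2241374) / 3 = 1.2474953
(Column j=1 coincides with Simpson's rule on the same nodes.)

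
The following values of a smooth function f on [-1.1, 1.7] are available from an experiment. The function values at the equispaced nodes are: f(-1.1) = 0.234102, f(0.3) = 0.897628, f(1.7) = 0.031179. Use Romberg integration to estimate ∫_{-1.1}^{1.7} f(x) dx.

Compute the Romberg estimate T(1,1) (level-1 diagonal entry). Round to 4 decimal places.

1.7994

T(0,0) (trapezoid, 1 panel, h=2.8000): 0.371393
T(1,0) (trapezoid, 2 panels, h=1.4000): 1.442376
T(1,1) = 1.442376 + (1.442376 − 0.371393)/3 = 1.799370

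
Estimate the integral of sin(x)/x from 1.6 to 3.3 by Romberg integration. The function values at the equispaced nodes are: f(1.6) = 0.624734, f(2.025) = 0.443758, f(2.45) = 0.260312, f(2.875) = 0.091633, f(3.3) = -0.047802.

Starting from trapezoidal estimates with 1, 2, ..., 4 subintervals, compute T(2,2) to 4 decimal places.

T(0,0) (trapezoid, 1 panel, h=1.7000): 0.490392
T(1,0) (trapezoid, 2 panels, h=0.8500): 0.466461
T(2,0) (trapezoid, 4 panels, h=0.4250): 0.460772
T(1,1) = 0.466461 + (0.466461 − 0.490392)/3 = 0.458484
T(2,1) = 0.460772 + (0.460772 − 0.466461)/3 = 0.458876
T(2,2) = 0.458876 + (0.458876 − 0.458484)/15 = 0.458902

0.4589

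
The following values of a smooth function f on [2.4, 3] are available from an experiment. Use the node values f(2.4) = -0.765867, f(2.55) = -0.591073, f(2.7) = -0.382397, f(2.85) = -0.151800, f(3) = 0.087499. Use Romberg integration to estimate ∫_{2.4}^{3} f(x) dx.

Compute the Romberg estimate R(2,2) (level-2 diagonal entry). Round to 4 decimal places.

R(0,0) (trapezoid, 1 panel, h=0.6000): -0.203510
R(1,0) (trapezoid, 2 panels, h=0.3000): -0.216474
R(2,0) (trapezoid, 4 panels, h=0.1500): -0.219668
R(1,1) = -0.216474 + (-0.216474 − (-0.203510))/3 = -0.220795
R(2,1) = -0.219668 + (-0.219668 − (-0.216474))/3 = -0.220733
R(2,2) = -0.220733 + (-0.220733 − (-0.220795))/15 = -0.220729

-0.2207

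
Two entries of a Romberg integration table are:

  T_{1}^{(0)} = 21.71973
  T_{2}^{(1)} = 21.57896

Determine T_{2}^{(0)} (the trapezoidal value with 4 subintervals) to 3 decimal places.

From T_{2}^{(1)} = (4·T_{2}^{(0)} − T_{1}^{(0)})/3, solve for T_{2}^{(0)}:
4·T_{2}^{(0)} = 3·21.57896 + 21.71973 = 86.45661
T_{2}^{(0)} = 21.61415

21.614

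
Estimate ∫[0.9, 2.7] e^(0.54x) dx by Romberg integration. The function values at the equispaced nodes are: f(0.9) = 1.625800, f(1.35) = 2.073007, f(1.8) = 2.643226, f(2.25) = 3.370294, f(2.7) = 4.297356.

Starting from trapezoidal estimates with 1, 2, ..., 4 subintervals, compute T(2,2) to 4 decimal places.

4.9473

T(0,0) (trapezoid, 1 panel, h=1.8000): 5.330840
T(1,0) (trapezoid, 2 panels, h=0.9000): 5.044324
T(2,0) (trapezoid, 4 panels, h=0.4500): 4.971647
T(1,1) = 5.044324 + (5.044324 − 5.330840)/3 = 4.948819
T(2,1) = 4.971647 + (4.971647 − 5.044324)/3 = 4.947421
T(2,2) = 4.947421 + (4.947421 − 4.948819)/15 = 4.947328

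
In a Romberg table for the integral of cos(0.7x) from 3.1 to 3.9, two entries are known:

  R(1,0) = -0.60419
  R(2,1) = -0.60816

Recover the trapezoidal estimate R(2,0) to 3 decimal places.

From R(2,1) = (4·R(2,0) − R(1,0))/3, solve for R(2,0):
4·R(2,0) = 3·(-0.60816) + (-0.60419) = -2.42867
R(2,0) = -0.60717

-0.607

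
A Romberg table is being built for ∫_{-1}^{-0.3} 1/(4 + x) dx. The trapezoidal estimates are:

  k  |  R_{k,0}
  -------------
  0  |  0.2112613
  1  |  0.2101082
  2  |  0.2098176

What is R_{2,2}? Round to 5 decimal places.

0.20972

R_{1,1} = (4·0.2101082 − 0.2112613) / 3 = 0.2097238
R_{2,1} = (4·0.2098176 − 0.2101082) / 3 = 0.2097207
R_{2,2} = 0.2097207 + (0.2097207 − 0.2097238)/15 = 0.2097205
(Column j=1 coincides with Simpson's rule on the same nodes.)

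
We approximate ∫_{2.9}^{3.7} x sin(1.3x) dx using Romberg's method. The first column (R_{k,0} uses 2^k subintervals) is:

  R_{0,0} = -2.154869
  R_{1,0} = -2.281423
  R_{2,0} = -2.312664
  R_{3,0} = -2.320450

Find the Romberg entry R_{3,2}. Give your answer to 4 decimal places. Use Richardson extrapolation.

-2.3230

Richardson extrapolation on the trapezoidal column (denominator 4−1=3):
R_{2,1} = (4·(-2.312664) − (-2.281423)) / 3 = -2.323078
R_{3,1} = -2.320450 + (-2.320450 − (-2.312664))/3 = -2.323045
R_{3,2} = -2.323045 + (-2.323045 − (-2.323078))/15 = -2.323043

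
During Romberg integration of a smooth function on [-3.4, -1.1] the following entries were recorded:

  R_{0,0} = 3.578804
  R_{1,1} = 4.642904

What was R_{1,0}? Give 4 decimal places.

From R_{1,1} = (4·R_{1,0} − R_{0,0})/3, solve for R_{1,0}:
4·R_{1,0} = 3·4.642904 + 3.578804 = 17.507516
R_{1,0} = 4.376879

4.3769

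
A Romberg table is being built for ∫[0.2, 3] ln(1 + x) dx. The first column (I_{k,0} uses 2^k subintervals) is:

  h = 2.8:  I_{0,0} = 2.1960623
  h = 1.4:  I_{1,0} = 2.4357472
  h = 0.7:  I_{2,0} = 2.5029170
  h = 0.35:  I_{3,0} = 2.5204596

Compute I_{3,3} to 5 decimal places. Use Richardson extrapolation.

2.52638

Richardson extrapolation on the trapezoidal column (denominator 4−1=3):
I_{1,1} = 2.4357472 + (2.4357472 − 2.1960623)/3 = 2.5156422
I_{2,1} = 2.5029170 + (2.5029170 − 2.4357472)/3 = 2.5253069
I_{3,1} = 2.5204596 + (2.5204596 − 2.5029170)/3 = 2.5263071
I_{2,2} = 2.5253069 + (2.5253069 − 2.5156422)/15 = 2.5259512
I_{3,2} = 2.5263071 + (2.5263071 − 2.5253069)/15 = 2.5263738
I_{3,3} = (64·2.5263738 − 2.5259512) / 63 = 2.5263805
(Column j=1 coincides with Simpson's rule on the same nodes.)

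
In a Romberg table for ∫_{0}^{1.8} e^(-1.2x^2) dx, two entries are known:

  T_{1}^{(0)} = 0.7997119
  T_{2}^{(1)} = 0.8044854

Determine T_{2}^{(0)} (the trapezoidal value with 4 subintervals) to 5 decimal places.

0.80329

From T_{2}^{(1)} = (4·T_{2}^{(0)} − T_{1}^{(0)})/3, solve for T_{2}^{(0)}:
4·T_{2}^{(0)} = 3·0.8044854 + 0.7997119 = 3.2131681
T_{2}^{(0)} = 0.8032920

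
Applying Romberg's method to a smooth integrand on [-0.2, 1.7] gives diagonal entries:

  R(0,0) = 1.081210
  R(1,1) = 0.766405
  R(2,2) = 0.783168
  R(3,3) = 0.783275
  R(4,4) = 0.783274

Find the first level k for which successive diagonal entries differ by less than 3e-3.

|R(1,1) − R(0,0)| = 0.314805 ≥ 3e-3
|R(2,2) − R(1,1)| = 0.016763 ≥ 3e-3
|R(3,3) − R(2,2)| = 0.000107 < 3e-3

k = 3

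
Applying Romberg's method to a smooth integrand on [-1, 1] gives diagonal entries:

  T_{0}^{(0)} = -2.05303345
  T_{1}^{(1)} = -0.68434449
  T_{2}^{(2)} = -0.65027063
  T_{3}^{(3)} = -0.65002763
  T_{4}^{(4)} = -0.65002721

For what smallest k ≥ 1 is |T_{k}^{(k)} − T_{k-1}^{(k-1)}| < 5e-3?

k = 3

|T_{1}^{(1)} − T_{0}^{(0)}| = 1.36868896 ≥ 5e-3
|T_{2}^{(2)} − T_{1}^{(1)}| = 0.03407386 ≥ 5e-3
|T_{3}^{(3)} − T_{2}^{(2)}| = 0.00024300 < 5e-3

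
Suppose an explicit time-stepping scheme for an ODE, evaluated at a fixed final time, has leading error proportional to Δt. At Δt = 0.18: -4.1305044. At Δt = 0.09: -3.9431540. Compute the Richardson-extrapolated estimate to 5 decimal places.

-3.75580

Extrapolated value = (2·A(Δt/2) − A(Δt)) / (2 − 1)
= (2·(-3.9431540) − (-4.1305044)) / 1
= -3.7558036 / 1 = -3.7558036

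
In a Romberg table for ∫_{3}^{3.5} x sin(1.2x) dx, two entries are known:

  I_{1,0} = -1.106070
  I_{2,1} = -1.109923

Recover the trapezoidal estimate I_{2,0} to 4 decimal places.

From I_{2,1} = (4·I_{2,0} − I_{1,0})/3, solve for I_{2,0}:
4·I_{2,0} = 3·(-1.109923) + (-1.106070) = -4.435839
I_{2,0} = -1.108960

-1.1090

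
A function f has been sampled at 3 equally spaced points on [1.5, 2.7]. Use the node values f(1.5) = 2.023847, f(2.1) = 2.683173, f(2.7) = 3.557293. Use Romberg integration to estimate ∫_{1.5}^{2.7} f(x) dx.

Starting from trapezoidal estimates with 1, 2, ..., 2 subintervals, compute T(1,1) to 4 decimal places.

T(0,0) (trapezoid, 1 panel, h=1.2000): 3.348684
T(1,0) (trapezoid, 2 panels, h=0.6000): 3.284246
T(1,1) = 3.284246 + (3.284246 − 3.348684)/3 = 3.262767

3.2628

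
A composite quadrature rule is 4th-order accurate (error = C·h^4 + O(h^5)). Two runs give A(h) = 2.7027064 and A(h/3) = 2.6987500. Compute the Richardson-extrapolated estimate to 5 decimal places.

The leading error scales as h^4; refining by a factor of 3 reduces it by 3^4 = 81.
Extrapolated value = (81·A(h/3) − A(h)) / (81 − 1)
= (81·2.6987500 − 2.7027064) / 80
= 215.8960436 / 80 = 2.6987005

2.69870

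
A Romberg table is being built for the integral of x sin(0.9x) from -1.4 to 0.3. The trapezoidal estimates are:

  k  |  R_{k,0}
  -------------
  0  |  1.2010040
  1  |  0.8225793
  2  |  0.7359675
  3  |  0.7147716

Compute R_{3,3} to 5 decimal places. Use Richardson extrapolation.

Richardson extrapolation on the trapezoidal column (denominator 4−1=3):
R_{1,1} = 0.8225793 + (0.8225793 − 1.2010040)/3 = 0.6964377
R_{2,1} = (4·0.7359675 − 0.8225793) / 3 = 0.7070969
R_{3,1} = 0.7147716 + (0.7147716 − 0.7359675)/3 = 0.7077063
R_{2,2} = (16·0.7070969 − 0.6964377) / 15 = 0.7078075
R_{3,2} = (16·0.7077063 − 0.7070969) / 15 = 0.7077469
R_{3,3} = (64·0.7077469 − 0.7078075) / 63 = 0.7077459

0.70775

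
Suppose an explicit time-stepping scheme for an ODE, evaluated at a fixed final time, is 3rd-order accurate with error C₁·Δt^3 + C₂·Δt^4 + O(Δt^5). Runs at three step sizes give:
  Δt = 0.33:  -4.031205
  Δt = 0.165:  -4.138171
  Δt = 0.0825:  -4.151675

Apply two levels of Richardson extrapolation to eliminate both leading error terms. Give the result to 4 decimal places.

-4.1536

First eliminate the Δt^3 term (factor 2^3 = 8):
  B₁ = (8·(-4.138171) − (-4.031205))/7 = -4.153452
  B₂ = (8·(-4.151675) − (-4.138171))/7 = -4.153604
Then eliminate the Δt^4 term (factor 2^4 = 16):
  (16·(-4.153604) − (-4.153452))/15 = -4.153614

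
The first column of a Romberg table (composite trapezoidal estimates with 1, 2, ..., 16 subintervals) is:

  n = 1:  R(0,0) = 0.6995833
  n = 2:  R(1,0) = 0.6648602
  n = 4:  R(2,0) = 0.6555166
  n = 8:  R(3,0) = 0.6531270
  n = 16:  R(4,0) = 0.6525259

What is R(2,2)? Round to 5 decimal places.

0.65234

R(1,1) = (4·0.6648602 − 0.6995833) / 3 = 0.6532858
R(2,1) = 0.6555166 + (0.6555166 − 0.6648602)/3 = 0.6524021
R(2,2) = 0.6524021 + (0.6524021 − 0.6532858)/15 = 0.6523432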